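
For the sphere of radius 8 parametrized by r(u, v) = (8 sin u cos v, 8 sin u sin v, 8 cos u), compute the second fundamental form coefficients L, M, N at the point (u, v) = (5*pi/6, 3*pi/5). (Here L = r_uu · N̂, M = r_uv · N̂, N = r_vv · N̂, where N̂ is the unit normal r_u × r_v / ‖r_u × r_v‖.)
L = -8;  M = 0;  N = -2

Compute the unit normal N̂(u, v) = (sin(u)^2*cos(v)/Abs(sin(u)), sin(u)^2*sin(v)/Abs(sin(u)), sin(2*u)/(2*Abs(sin(u)))), and the second partials r_uu, r_uv, r_vv. Take dot products:
  L(u, v) = r_uu · N̂ = -8*sin(u)/Abs(sin(u)),
  M(u, v) = r_uv · N̂ = 0,
  N(u, v) = r_vv · N̂ = -8*sin(u)^3/Abs(sin(u)).
Evaluating at (u, v) = (5*pi/6, 3*pi/5):
  L = -8, M = 0, N = -2.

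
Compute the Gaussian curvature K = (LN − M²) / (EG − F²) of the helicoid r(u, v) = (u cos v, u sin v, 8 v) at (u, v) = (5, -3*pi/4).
K = -64/7921

Coefficients of the first fundamental form: E = 1, F = 0, G = u^2 + 64.
Coefficients of the second fundamental form: L = 0, M = -8/sqrt(u^2 + 64), N = 0.
Assemble K = (LN − M²)/(EG − F²) = -64/(u^2 + 64)^2. At (u, v) = (5, -3*pi/4): K = -64/7921.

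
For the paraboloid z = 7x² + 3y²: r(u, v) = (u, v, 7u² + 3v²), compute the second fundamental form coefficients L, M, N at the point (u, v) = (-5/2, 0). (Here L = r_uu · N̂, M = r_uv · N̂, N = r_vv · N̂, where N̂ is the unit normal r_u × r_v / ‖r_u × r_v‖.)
L = 7*sqrt(1226)/613;  M = 0;  N = 3*sqrt(1226)/613

Compute the unit normal N̂(u, v) = (-14*u/sqrt(196*u^2 + 36*v^2 + 1), -6*v/sqrt(196*u^2 + 36*v^2 + 1), 1/sqrt(196*u^2 + 36*v^2 + 1)), and the second partials r_uu, r_uv, r_vv. Take dot products:
  L(u, v) = r_uu · N̂ = 14/sqrt(196*u^2 + 36*v^2 + 1),
  M(u, v) = r_uv · N̂ = 0,
  N(u, v) = r_vv · N̂ = 6/sqrt(196*u^2 + 36*v^2 + 1).
Evaluating at (u, v) = (-5/2, 0):
  L = 7*sqrt(1226)/613, M = 0, N = 3*sqrt(1226)/613.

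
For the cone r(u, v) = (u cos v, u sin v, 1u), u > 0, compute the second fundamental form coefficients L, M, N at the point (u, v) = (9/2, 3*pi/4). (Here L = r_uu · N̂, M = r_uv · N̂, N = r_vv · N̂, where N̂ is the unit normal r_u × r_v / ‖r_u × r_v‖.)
L = 0;  M = 0;  N = 9*sqrt(2)/4

Compute the unit normal N̂(u, v) = (-sqrt(2)*u*cos(v)/(2*Abs(u)), -sqrt(2)*u*sin(v)/(2*Abs(u)), sqrt(2)*u/(2*Abs(u))), and the second partials r_uu, r_uv, r_vv. Take dot products:
  L(u, v) = r_uu · N̂ = 0,
  M(u, v) = r_uv · N̂ = 0,
  N(u, v) = r_vv · N̂ = sqrt(2)*u^2/(2*Abs(u)).
Evaluating at (u, v) = (9/2, 3*pi/4):
  L = 0, M = 0, N = 9*sqrt(2)/4.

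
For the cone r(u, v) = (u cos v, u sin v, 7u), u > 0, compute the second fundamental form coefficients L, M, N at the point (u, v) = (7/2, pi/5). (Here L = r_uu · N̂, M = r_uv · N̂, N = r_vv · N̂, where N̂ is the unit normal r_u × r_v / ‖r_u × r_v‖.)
L = 0;  M = 0;  N = 49*sqrt(2)/20

Compute the unit normal N̂(u, v) = (-7*sqrt(2)*u*cos(v)/(10*Abs(u)), -7*sqrt(2)*u*sin(v)/(10*Abs(u)), sqrt(2)*u/(10*Abs(u))), and the second partials r_uu, r_uv, r_vv. Take dot products:
  L(u, v) = r_uu · N̂ = 0,
  M(u, v) = r_uv · N̂ = 0,
  N(u, v) = r_vv · N̂ = 7*sqrt(2)*u^2/(10*Abs(u)).
Evaluating at (u, v) = (7/2, pi/5):
  L = 0, M = 0, N = 49*sqrt(2)/20.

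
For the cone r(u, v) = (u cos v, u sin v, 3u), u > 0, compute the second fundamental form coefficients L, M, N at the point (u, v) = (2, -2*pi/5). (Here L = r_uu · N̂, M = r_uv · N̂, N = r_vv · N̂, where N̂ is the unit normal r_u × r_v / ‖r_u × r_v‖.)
L = 0;  M = 0;  N = 3*sqrt(10)/5

Compute the unit normal N̂(u, v) = (-3*sqrt(10)*u*cos(v)/(10*Abs(u)), -3*sqrt(10)*u*sin(v)/(10*Abs(u)), sqrt(10)*u/(10*Abs(u))), and the second partials r_uu, r_uv, r_vv. Take dot products:
  L(u, v) = r_uu · N̂ = 0,
  M(u, v) = r_uv · N̂ = 0,
  N(u, v) = r_vv · N̂ = 3*sqrt(10)*u^2/(10*Abs(u)).
Evaluating at (u, v) = (2, -2*pi/5):
  L = 0, M = 0, N = 3*sqrt(10)/5.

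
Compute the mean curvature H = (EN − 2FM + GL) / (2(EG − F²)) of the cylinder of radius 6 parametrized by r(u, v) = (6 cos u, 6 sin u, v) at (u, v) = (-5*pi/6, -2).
H = -1/12

With E = 36, F = 0, G = 1, L = -6, M = 0, N = 0, assemble
  H = (EN − 2FM + GL) / (2(EG − F²)) = -1/12.
At (u, v) = (-5*pi/6, -2): H = -1/12.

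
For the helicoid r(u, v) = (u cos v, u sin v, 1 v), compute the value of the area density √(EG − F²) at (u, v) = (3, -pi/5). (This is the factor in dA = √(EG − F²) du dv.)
√(EG − F²)|_{(3, -pi/5)} = sqrt(10)

E = 1, F = 0, G = u^2 + 1, so EG − F² = u^2 + 1. Taking the positive square root: √(EG − F²) = sqrt(u^2 + 1). At (u, v) = (3, -pi/5): sqrt(10).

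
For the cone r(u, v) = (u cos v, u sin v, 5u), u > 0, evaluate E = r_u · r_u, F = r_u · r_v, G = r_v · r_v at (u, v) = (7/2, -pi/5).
E = 26;  F = 0;  G = 49/4

Partials: r_u = (cos(v), sin(v), 5), r_v = (-u*sin(v), u*cos(v), 0). As functions of (u, v):
  E = r_u · r_u = 26,
  F = r_u · r_v = 0,
  G = r_v · r_v = u^2.
Evaluating at (u, v) = (7/2, -pi/5): E = 26, F = 0, G = 49/4.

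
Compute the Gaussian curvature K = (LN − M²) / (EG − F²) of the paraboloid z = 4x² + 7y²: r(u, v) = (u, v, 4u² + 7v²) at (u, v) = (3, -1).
K = 112/597529

Coefficients of the first fundamental form: E = 64*u^2 + 1, F = 112*u*v, G = 196*v^2 + 1.
Coefficients of the second fundamental form: L = 8/sqrt(64*u^2 + 196*v^2 + 1), M = 0, N = 14/sqrt(64*u^2 + 196*v^2 + 1).
Assemble K = (LN − M²)/(EG − F²) = 112/(4096*u^4 + 25088*u^2*v^2 + 128*u^2 + 38416*v^4 + 392*v^2 + 1). At (u, v) = (3, -1): K = 112/597529.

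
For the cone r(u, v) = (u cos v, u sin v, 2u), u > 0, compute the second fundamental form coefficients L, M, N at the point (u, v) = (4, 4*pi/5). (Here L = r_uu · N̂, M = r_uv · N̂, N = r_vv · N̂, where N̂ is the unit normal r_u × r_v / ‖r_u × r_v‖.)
L = 0;  M = 0;  N = 8*sqrt(5)/5

Compute the unit normal N̂(u, v) = (-2*sqrt(5)*u*cos(v)/(5*Abs(u)), -2*sqrt(5)*u*sin(v)/(5*Abs(u)), sqrt(5)*u/(5*Abs(u))), and the second partials r_uu, r_uv, r_vv. Take dot products:
  L(u, v) = r_uu · N̂ = 0,
  M(u, v) = r_uv · N̂ = 0,
  N(u, v) = r_vv · N̂ = 2*sqrt(5)*u^2/(5*Abs(u)).
Evaluating at (u, v) = (4, 4*pi/5):
  L = 0, M = 0, N = 8*sqrt(5)/5.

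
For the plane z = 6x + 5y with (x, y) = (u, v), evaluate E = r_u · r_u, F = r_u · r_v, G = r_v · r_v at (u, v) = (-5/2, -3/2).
E = 37;  F = 30;  G = 26

Partials: r_u = (1, 0, 6), r_v = (0, 1, 5). As functions of (u, v):
  E = r_u · r_u = 37,
  F = r_u · r_v = 30,
  G = r_v · r_v = 26.
Evaluating at (u, v) = (-5/2, -3/2): E = 37, F = 30, G = 26.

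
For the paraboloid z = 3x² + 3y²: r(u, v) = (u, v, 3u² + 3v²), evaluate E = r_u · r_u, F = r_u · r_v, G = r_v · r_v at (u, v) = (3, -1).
E = 325;  F = -108;  G = 37

Partials: r_u = (1, 0, 6*u), r_v = (0, 1, 6*v). As functions of (u, v):
  E = r_u · r_u = 36*u^2 + 1,
  F = r_u · r_v = 36*u*v,
  G = r_v · r_v = 36*v^2 + 1.
Evaluating at (u, v) = (3, -1): E = 325, F = -108, G = 37.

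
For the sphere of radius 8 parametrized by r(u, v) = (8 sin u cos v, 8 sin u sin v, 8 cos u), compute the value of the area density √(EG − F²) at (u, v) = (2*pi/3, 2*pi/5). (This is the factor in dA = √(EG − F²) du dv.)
√(EG − F²)|_{(2*pi/3, 2*pi/5)} = 32*sqrt(3)

E = 64, F = 0, G = 64*sin(u)^2, so EG − F² = 4096*sin(u)^2. Taking the positive square root: √(EG − F²) = 64*Abs(sin(u)). At (u, v) = (2*pi/3, 2*pi/5): 32*sqrt(3).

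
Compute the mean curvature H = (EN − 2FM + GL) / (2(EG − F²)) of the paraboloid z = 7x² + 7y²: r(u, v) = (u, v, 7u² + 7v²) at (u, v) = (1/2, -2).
H = 5845*sqrt(834)/695556

With E = 196*u^2 + 1, F = 196*u*v, G = 196*v^2 + 1, L = 14/sqrt(196*u^2 + 196*v^2 + 1), M = 0, N = 14/sqrt(196*u^2 + 196*v^2 + 1), assemble
  H = (EN − 2FM + GL) / (2(EG − F²)) = 14*(98*u^2 + 98*v^2 + 1)/(196*u^2 + 196*v^2 + 1)^(3/2).
At (u, v) = (1/2, -2): H = 5845*sqrt(834)/695556.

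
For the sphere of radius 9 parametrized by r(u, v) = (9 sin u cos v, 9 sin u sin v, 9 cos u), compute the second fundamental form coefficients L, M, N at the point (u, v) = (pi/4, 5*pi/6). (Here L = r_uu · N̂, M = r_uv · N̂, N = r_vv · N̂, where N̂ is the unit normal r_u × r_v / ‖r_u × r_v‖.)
L = -9;  M = 0;  N = -9/2

Compute the unit normal N̂(u, v) = (sin(u)^2*cos(v)/Abs(sin(u)), sin(u)^2*sin(v)/Abs(sin(u)), sin(2*u)/(2*Abs(sin(u)))), and the second partials r_uu, r_uv, r_vv. Take dot products:
  L(u, v) = r_uu · N̂ = -9*sin(u)/Abs(sin(u)),
  M(u, v) = r_uv · N̂ = 0,
  N(u, v) = r_vv · N̂ = -9*sin(u)^3/Abs(sin(u)).
Evaluating at (u, v) = (pi/4, 5*pi/6):
  L = -9, M = 0, N = -9/2.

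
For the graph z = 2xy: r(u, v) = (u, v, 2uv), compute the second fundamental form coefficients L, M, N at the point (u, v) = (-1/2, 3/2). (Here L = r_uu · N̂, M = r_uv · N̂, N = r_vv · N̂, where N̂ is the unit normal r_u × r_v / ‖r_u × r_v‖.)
L = 0;  M = 2*sqrt(11)/11;  N = 0

Compute the unit normal N̂(u, v) = (-2*v/sqrt(4*u^2 + 4*v^2 + 1), -2*u/sqrt(4*u^2 + 4*v^2 + 1), 1/sqrt(4*u^2 + 4*v^2 + 1)), and the second partials r_uu, r_uv, r_vv. Take dot products:
  L(u, v) = r_uu · N̂ = 0,
  M(u, v) = r_uv · N̂ = 2/sqrt(4*u^2 + 4*v^2 + 1),
  N(u, v) = r_vv · N̂ = 0.
Evaluating at (u, v) = (-1/2, 3/2):
  L = 0, M = 2*sqrt(11)/11, N = 0.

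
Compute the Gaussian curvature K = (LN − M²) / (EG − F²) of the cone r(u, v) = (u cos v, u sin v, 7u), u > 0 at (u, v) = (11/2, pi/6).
K = 0

Coefficients of the first fundamental form: E = 50, F = 0, G = u^2.
Coefficients of the second fundamental form: L = 0, M = 0, N = 7*sqrt(2)*u^2/(10*Abs(u)).
Assemble K = (LN − M²)/(EG − F²) = 0. At (u, v) = (11/2, pi/6): K = 0.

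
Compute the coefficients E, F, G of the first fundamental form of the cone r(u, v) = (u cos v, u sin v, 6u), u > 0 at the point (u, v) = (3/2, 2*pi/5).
E = 37;  F = 0;  G = 9/4

Partials: r_u = (cos(v), sin(v), 6), r_v = (-u*sin(v), u*cos(v), 0). As functions of (u, v):
  E = r_u · r_u = 37,
  F = r_u · r_v = 0,
  G = r_v · r_v = u^2.
Evaluating at (u, v) = (3/2, 2*pi/5): E = 37, F = 0, G = 9/4.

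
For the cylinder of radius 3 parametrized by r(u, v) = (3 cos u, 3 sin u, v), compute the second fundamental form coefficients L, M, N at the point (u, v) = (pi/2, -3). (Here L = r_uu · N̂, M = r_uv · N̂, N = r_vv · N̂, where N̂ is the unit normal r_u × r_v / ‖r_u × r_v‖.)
L = -3;  M = 0;  N = 0

Compute the unit normal N̂(u, v) = (cos(u), sin(u), 0), and the second partials r_uu, r_uv, r_vv. Take dot products:
  L(u, v) = r_uu · N̂ = -3,
  M(u, v) = r_uv · N̂ = 0,
  N(u, v) = r_vv · N̂ = 0.
Evaluating at (u, v) = (pi/2, -3):
  L = -3, M = 0, N = 0.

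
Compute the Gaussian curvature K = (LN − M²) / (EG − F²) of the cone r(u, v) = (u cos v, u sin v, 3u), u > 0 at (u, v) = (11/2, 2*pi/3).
K = 0

Coefficients of the first fundamental form: E = 10, F = 0, G = u^2.
Coefficients of the second fundamental form: L = 0, M = 0, N = 3*sqrt(10)*u^2/(10*Abs(u)).
Assemble K = (LN − M²)/(EG − F²) = 0. At (u, v) = (11/2, 2*pi/3): K = 0.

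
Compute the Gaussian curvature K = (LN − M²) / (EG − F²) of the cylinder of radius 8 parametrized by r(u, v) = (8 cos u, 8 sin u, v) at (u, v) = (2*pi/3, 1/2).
K = 0

Coefficients of the first fundamental form: E = 64, F = 0, G = 1.
Coefficients of the second fundamental form: L = -8, M = 0, N = 0.
Assemble K = (LN − M²)/(EG − F²) = 0. At (u, v) = (2*pi/3, 1/2): K = 0.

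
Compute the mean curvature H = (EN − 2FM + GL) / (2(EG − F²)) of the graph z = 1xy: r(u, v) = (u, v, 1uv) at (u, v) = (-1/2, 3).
H = 12*sqrt(41)/1681

With E = v^2 + 1, F = u*v, G = u^2 + 1, L = 0, M = 1/sqrt(u^2 + v^2 + 1), N = 0, assemble
  H = (EN − 2FM + GL) / (2(EG − F²)) = -u*v/(u^2 + v^2 + 1)^(3/2).
At (u, v) = (-1/2, 3): H = 12*sqrt(41)/1681.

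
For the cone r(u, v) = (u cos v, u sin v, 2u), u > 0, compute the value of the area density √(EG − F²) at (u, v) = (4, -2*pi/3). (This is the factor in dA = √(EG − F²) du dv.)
√(EG − F²)|_{(4, -2*pi/3)} = 4*sqrt(5)

E = 5, F = 0, G = u^2, so EG − F² = 5*u^2. Taking the positive square root: √(EG − F²) = sqrt(5)*Abs(u). At (u, v) = (4, -2*pi/3): 4*sqrt(5).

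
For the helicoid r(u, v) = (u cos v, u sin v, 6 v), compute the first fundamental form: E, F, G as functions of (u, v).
E = 1;  F = 0;  G = u^2 + 36

Compute partials: r_u = (cos(v), sin(v), 0), r_v = (-u*sin(v), u*cos(v), 6). Then
  E = r_u · r_u = 1,
  F = r_u · r_v = 0,
  G = r_v · r_v = u^2 + 36.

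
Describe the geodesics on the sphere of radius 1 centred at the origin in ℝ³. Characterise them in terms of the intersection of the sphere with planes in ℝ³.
Geodesics on the sphere of radius 1 are great circles — circles of radius 1 obtained as the intersection of the sphere with planes through the origin (the centre of the sphere).

A curve α(t) of nonzero constant speed on the sphere of radius 1 is a geodesic iff its acceleration α̈ is everywhere normal to the surface, i.e. parallel to the radial vector α(t). Then d/dt(α × α̇) = α̇ × α̇ + α × α̈ = 0, so α × α̇ is a constant vector n ≠ 0 and α(t) · n = 0 for all t: α lies in the plane through the origin with normal n. The intersection of that plane with the sphere is a circle of radius 1 (a great circle). Conversely, a great circle traversed at constant speed has centripetal acceleration pointing at the origin, hence normal to the sphere, so every great circle is a geodesic.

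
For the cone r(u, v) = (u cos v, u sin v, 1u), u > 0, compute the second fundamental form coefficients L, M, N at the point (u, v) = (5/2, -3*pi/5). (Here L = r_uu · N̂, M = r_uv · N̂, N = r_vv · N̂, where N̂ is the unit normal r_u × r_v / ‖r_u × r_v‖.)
L = 0;  M = 0;  N = 5*sqrt(2)/4

Compute the unit normal N̂(u, v) = (-sqrt(2)*u*cos(v)/(2*Abs(u)), -sqrt(2)*u*sin(v)/(2*Abs(u)), sqrt(2)*u/(2*Abs(u))), and the second partials r_uu, r_uv, r_vv. Take dot products:
  L(u, v) = r_uu · N̂ = 0,
  M(u, v) = r_uv · N̂ = 0,
  N(u, v) = r_vv · N̂ = sqrt(2)*u^2/(2*Abs(u)).
Evaluating at (u, v) = (5/2, -3*pi/5):
  L = 0, M = 0, N = 5*sqrt(2)/4.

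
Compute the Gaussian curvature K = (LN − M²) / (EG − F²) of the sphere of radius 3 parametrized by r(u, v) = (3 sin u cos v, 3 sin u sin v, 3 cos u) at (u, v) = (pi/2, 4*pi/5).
K = 1/9

Coefficients of the first fundamental form: E = 9, F = 0, G = 9*sin(u)^2.
Coefficients of the second fundamental form: L = -3*sin(u)/Abs(sin(u)), M = 0, N = -3*sin(u)^3/Abs(sin(u)).
Assemble K = (LN − M²)/(EG − F²) = 1/9. At (u, v) = (pi/2, 4*pi/5): K = 1/9.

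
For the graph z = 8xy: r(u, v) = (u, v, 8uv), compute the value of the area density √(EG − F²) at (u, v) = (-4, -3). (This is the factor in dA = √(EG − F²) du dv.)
√(EG − F²)|_{(-4, -3)} = sqrt(1601)

E = 64*v^2 + 1, F = 64*u*v, G = 64*u^2 + 1, so EG − F² = 64*u^2 + 64*v^2 + 1. Taking the positive square root: √(EG − F²) = sqrt(64*u^2 + 64*v^2 + 1). At (u, v) = (-4, -3): sqrt(1601).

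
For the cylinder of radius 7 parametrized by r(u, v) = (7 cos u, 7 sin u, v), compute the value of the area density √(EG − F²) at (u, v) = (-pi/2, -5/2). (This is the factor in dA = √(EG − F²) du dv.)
√(EG − F²)|_{(-pi/2, -5/2)} = 7

E = 49, F = 0, G = 1, so EG − F² = 49. Taking the positive square root: √(EG − F²) = 7. At (u, v) = (-pi/2, -5/2): 7.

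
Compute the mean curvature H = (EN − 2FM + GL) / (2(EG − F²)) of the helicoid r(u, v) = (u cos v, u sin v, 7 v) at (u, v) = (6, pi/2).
H = 0

With E = 1, F = 0, G = u^2 + 49, L = 0, M = -7/sqrt(u^2 + 49), N = 0, assemble
  H = (EN − 2FM + GL) / (2(EG − F²)) = 0.
At (u, v) = (6, pi/2): H = 0.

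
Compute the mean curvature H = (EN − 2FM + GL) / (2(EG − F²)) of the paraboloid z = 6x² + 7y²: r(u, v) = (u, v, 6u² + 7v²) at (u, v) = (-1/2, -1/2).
H = 13*sqrt(86)/172

With E = 144*u^2 + 1, F = 168*u*v, G = 196*v^2 + 1, L = 12/sqrt(144*u^2 + 196*v^2 + 1), M = 0, N = 14/sqrt(144*u^2 + 196*v^2 + 1), assemble
  H = (EN − 2FM + GL) / (2(EG − F²)) = (1008*u^2 + 1176*v^2 + 13)/(144*u^2 + 196*v^2 + 1)^(3/2).
At (u, v) = (-1/2, -1/2): H = 13*sqrt(86)/172.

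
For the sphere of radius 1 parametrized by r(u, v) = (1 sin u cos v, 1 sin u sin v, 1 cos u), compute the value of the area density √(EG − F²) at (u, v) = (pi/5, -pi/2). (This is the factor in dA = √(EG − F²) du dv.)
√(EG − F²)|_{(pi/5, -pi/2)} = sqrt(10 - 2*sqrt(5))/4

E = 1, F = 0, G = sin(u)^2, so EG − F² = sin(u)^2. Taking the positive square root: √(EG − F²) = Abs(sin(u)). At (u, v) = (pi/5, -pi/2): sqrt(10 - 2*sqrt(5))/4.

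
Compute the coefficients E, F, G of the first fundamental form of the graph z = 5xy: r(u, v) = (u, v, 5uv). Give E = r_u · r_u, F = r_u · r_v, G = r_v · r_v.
E = 25*v^2 + 1;  F = 25*u*v;  G = 25*u^2 + 1

Compute partials: r_u = (1, 0, 5*v), r_v = (0, 1, 5*u). Then
  E = r_u · r_u = 25*v^2 + 1,
  F = r_u · r_v = 25*u*v,
  G = r_v · r_v = 25*u^2 + 1.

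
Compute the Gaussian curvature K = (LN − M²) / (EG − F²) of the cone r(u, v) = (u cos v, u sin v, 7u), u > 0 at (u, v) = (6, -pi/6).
K = 0

Coefficients of the first fundamental form: E = 50, F = 0, G = u^2.
Coefficients of the second fundamental form: L = 0, M = 0, N = 7*sqrt(2)*u^2/(10*Abs(u)).
Assemble K = (LN − M²)/(EG − F²) = 0. At (u, v) = (6, -pi/6): K = 0.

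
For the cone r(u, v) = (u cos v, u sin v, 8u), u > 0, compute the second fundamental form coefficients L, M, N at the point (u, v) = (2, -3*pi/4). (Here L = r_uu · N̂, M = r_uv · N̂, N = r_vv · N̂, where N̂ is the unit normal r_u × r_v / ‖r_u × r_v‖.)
L = 0;  M = 0;  N = 16*sqrt(65)/65

Compute the unit normal N̂(u, v) = (-8*sqrt(65)*u*cos(v)/(65*Abs(u)), -8*sqrt(65)*u*sin(v)/(65*Abs(u)), sqrt(65)*u/(65*Abs(u))), and the second partials r_uu, r_uv, r_vv. Take dot products:
  L(u, v) = r_uu · N̂ = 0,
  M(u, v) = r_uv · N̂ = 0,
  N(u, v) = r_vv · N̂ = 8*sqrt(65)*u^2/(65*Abs(u)).
Evaluating at (u, v) = (2, -3*pi/4):
  L = 0, M = 0, N = 16*sqrt(65)/65.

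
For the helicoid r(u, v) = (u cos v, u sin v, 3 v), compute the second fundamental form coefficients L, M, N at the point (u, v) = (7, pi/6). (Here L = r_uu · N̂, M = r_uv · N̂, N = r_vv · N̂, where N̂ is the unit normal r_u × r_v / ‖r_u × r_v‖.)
L = 0;  M = -3*sqrt(58)/58;  N = 0

Compute the unit normal N̂(u, v) = (3*sin(v)/sqrt(u^2 + 9), -3*cos(v)/sqrt(u^2 + 9), u/sqrt(u^2 + 9)), and the second partials r_uu, r_uv, r_vv. Take dot products:
  L(u, v) = r_uu · N̂ = 0,
  M(u, v) = r_uv · N̂ = -3/sqrt(u^2 + 9),
  N(u, v) = r_vv · N̂ = 0.
Evaluating at (u, v) = (7, pi/6):
  L = 0, M = -3*sqrt(58)/58, N = 0.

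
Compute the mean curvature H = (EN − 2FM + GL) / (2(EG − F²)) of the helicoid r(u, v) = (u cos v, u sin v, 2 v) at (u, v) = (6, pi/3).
H = 0

With E = 1, F = 0, G = u^2 + 4, L = 0, M = -2/sqrt(u^2 + 4), N = 0, assemble
  H = (EN − 2FM + GL) / (2(EG − F²)) = 0.
At (u, v) = (6, pi/3): H = 0.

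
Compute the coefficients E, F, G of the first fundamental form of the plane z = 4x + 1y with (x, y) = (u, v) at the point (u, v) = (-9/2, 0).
E = 17;  F = 4;  G = 2

Partials: r_u = (1, 0, 4), r_v = (0, 1, 1). As functions of (u, v):
  E = r_u · r_u = 17,
  F = r_u · r_v = 4,
  G = r_v · r_v = 2.
Evaluating at (u, v) = (-9/2, 0): E = 17, F = 4, G = 2.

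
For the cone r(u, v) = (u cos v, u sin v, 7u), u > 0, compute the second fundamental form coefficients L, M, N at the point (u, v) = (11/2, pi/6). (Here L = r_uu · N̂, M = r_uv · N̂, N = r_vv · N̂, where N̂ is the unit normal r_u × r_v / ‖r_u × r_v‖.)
L = 0;  M = 0;  N = 77*sqrt(2)/20

Compute the unit normal N̂(u, v) = (-7*sqrt(2)*u*cos(v)/(10*Abs(u)), -7*sqrt(2)*u*sin(v)/(10*Abs(u)), sqrt(2)*u/(10*Abs(u))), and the second partials r_uu, r_uv, r_vv. Take dot products:
  L(u, v) = r_uu · N̂ = 0,
  M(u, v) = r_uv · N̂ = 0,
  N(u, v) = r_vv · N̂ = 7*sqrt(2)*u^2/(10*Abs(u)).
Evaluating at (u, v) = (11/2, pi/6):
  L = 0, M = 0, N = 77*sqrt(2)/20.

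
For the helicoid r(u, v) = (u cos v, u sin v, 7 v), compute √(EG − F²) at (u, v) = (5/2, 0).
√(EG − F²)|_{(5/2, 0)} = sqrt(221)/2

E = 1, F = 0, G = u^2 + 49; EG − F² = u^2 + 49; √(EG − F²) = sqrt(u^2 + 49). At the given point: sqrt(221)/2.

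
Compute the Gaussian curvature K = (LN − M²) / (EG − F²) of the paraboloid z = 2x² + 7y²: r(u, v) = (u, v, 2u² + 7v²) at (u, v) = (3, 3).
K = 56/3644281

Coefficients of the first fundamental form: E = 16*u^2 + 1, F = 56*u*v, G = 196*v^2 + 1.
Coefficients of the second fundamental form: L = 4/sqrt(16*u^2 + 196*v^2 + 1), M = 0, N = 14/sqrt(16*u^2 + 196*v^2 + 1).
Assemble K = (LN − M²)/(EG − F²) = 56/(256*u^4 + 6272*u^2*v^2 + 32*u^2 + 38416*v^4 + 392*v^2 + 1). At (u, v) = (3, 3): K = 56/3644281.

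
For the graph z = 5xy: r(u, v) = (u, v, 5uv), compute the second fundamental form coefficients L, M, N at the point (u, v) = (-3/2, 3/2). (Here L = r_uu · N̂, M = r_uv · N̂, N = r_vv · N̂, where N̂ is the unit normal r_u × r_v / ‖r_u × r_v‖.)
L = 0;  M = 5*sqrt(454)/227;  N = 0

Compute the unit normal N̂(u, v) = (-5*v/sqrt(25*u^2 + 25*v^2 + 1), -5*u/sqrt(25*u^2 + 25*v^2 + 1), 1/sqrt(25*u^2 + 25*v^2 + 1)), and the second partials r_uu, r_uv, r_vv. Take dot products:
  L(u, v) = r_uu · N̂ = 0,
  M(u, v) = r_uv · N̂ = 5/sqrt(25*u^2 + 25*v^2 + 1),
  N(u, v) = r_vv · N̂ = 0.
Evaluating at (u, v) = (-3/2, 3/2):
  L = 0, M = 5*sqrt(454)/227, N = 0.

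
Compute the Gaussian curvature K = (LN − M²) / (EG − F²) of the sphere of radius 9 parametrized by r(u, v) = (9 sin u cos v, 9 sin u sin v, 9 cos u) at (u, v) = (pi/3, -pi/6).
K = 1/81

Coefficients of the first fundamental form: E = 81, F = 0, G = 81*sin(u)^2.
Coefficients of the second fundamental form: L = -9*sin(u)/Abs(sin(u)), M = 0, N = -9*sin(u)^3/Abs(sin(u)).
Assemble K = (LN − M²)/(EG − F²) = 1/81. At (u, v) = (pi/3, -pi/6): K = 1/81.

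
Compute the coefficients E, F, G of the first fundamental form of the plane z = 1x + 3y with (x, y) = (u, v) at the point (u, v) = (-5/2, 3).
E = 2;  F = 3;  G = 10

Partials: r_u = (1, 0, 1), r_v = (0, 1, 3). As functions of (u, v):
  E = r_u · r_u = 2,
  F = r_u · r_v = 3,
  G = r_v · r_v = 10.
Evaluating at (u, v) = (-5/2, 3): E = 2, F = 3, G = 10.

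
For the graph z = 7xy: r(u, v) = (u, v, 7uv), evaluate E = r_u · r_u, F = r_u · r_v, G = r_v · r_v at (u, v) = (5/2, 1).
E = 50;  F = 245/2;  G = 1229/4

Partials: r_u = (1, 0, 7*v), r_v = (0, 1, 7*u). As functions of (u, v):
  E = r_u · r_u = 49*v^2 + 1,
  F = r_u · r_v = 49*u*v,
  G = r_v · r_v = 49*u^2 + 1.
Evaluating at (u, v) = (5/2, 1): E = 50, F = 245/2, G = 1229/4.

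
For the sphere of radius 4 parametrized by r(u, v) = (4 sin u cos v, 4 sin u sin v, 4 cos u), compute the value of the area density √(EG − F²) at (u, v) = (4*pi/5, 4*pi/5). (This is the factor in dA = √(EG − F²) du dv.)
√(EG − F²)|_{(4*pi/5, 4*pi/5)} = 4*sqrt(10 - 2*sqrt(5))

E = 16, F = 0, G = 16*sin(u)^2, so EG − F² = 256*sin(u)^2. Taking the positive square root: √(EG − F²) = 16*Abs(sin(u)). At (u, v) = (4*pi/5, 4*pi/5): 4*sqrt(10 - 2*sqrt(5)).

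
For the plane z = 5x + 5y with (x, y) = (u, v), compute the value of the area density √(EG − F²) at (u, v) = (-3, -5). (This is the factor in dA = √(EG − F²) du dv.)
√(EG − F²)|_{(-3, -5)} = sqrt(51)

E = 26, F = 25, G = 26, so EG − F² = 51. Taking the positive square root: √(EG − F²) = sqrt(51). At (u, v) = (-3, -5): sqrt(51).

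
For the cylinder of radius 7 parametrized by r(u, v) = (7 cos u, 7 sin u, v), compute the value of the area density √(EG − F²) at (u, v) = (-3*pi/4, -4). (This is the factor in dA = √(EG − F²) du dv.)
√(EG − F²)|_{(-3*pi/4, -4)} = 7

E = 49, F = 0, G = 1, so EG − F² = 49. Taking the positive square root: √(EG − F²) = 7. At (u, v) = (-3*pi/4, -4): 7.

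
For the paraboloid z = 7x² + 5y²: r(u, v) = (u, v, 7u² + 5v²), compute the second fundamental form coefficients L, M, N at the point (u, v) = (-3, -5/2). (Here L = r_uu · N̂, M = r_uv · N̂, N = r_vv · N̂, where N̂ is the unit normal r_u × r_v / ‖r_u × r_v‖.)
L = 7*sqrt(2390)/1195;  M = 0;  N = sqrt(2390)/239

Compute the unit normal N̂(u, v) = (-14*u/sqrt(196*u^2 + 100*v^2 + 1), -10*v/sqrt(196*u^2 + 100*v^2 + 1), 1/sqrt(196*u^2 + 100*v^2 + 1)), and the second partials r_uu, r_uv, r_vv. Take dot products:
  L(u, v) = r_uu · N̂ = 14/sqrt(196*u^2 + 100*v^2 + 1),
  M(u, v) = r_uv · N̂ = 0,
  N(u, v) = r_vv · N̂ = 10/sqrt(196*u^2 + 100*v^2 + 1).
Evaluating at (u, v) = (-3, -5/2):
  L = 7*sqrt(2390)/1195, M = 0, N = sqrt(2390)/239.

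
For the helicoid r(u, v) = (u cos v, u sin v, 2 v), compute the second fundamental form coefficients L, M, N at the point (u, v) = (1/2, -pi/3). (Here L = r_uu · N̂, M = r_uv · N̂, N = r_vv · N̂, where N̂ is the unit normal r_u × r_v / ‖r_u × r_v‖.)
L = 0;  M = -4*sqrt(17)/17;  N = 0

Compute the unit normal N̂(u, v) = (2*sin(v)/sqrt(u^2 + 4), -2*cos(v)/sqrt(u^2 + 4), u/sqrt(u^2 + 4)), and the second partials r_uu, r_uv, r_vv. Take dot products:
  L(u, v) = r_uu · N̂ = 0,
  M(u, v) = r_uv · N̂ = -2/sqrt(u^2 + 4),
  N(u, v) = r_vv · N̂ = 0.
Evaluating at (u, v) = (1/2, -pi/3):
  L = 0, M = -4*sqrt(17)/17, N = 0.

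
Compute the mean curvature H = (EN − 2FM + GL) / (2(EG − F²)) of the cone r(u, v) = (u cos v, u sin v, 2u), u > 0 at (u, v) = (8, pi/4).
H = sqrt(5)/40

With E = 5, F = 0, G = u^2, L = 0, M = 0, N = 2*sqrt(5)*u^2/(5*Abs(u)), assemble
  H = (EN − 2FM + GL) / (2(EG − F²)) = sqrt(5)/(5*Abs(u)).
At (u, v) = (8, pi/4): H = sqrt(5)/40.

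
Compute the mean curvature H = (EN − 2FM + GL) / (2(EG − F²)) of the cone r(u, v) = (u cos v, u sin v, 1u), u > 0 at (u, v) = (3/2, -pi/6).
H = sqrt(2)/6

With E = 2, F = 0, G = u^2, L = 0, M = 0, N = sqrt(2)*u^2/(2*Abs(u)), assemble
  H = (EN − 2FM + GL) / (2(EG − F²)) = sqrt(2)/(4*Abs(u)).
At (u, v) = (3/2, -pi/6): H = sqrt(2)/6.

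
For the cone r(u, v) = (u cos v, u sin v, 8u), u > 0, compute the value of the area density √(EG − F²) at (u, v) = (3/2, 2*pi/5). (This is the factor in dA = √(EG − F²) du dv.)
√(EG − F²)|_{(3/2, 2*pi/5)} = 3*sqrt(65)/2

E = 65, F = 0, G = u^2, so EG − F² = 65*u^2. Taking the positive square root: √(EG − F²) = sqrt(65)*Abs(u). At (u, v) = (3/2, 2*pi/5): 3*sqrt(65)/2.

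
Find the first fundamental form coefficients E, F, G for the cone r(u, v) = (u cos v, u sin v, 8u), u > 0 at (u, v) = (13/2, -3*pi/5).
E = 65;  F = 0;  G = 169/4

Partials: r_u = (cos(v), sin(v), 8), r_v = (-u*sin(v), u*cos(v), 0). As functions of (u, v):
  E = r_u · r_u = 65,
  F = r_u · r_v = 0,
  G = r_v · r_v = u^2.
Evaluating at (u, v) = (13/2, -3*pi/5): E = 65, F = 0, G = 169/4.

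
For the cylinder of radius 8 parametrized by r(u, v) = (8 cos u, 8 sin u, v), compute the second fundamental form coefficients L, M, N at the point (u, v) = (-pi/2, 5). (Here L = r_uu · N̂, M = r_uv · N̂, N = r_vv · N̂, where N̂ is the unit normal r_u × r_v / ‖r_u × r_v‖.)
L = -8;  M = 0;  N = 0

Compute the unit normal N̂(u, v) = (cos(u), sin(u), 0), and the second partials r_uu, r_uv, r_vv. Take dot products:
  L(u, v) = r_uu · N̂ = -8,
  M(u, v) = r_uv · N̂ = 0,
  N(u, v) = r_vv · N̂ = 0.
Evaluating at (u, v) = (-pi/2, 5):
  L = -8, M = 0, N = 0.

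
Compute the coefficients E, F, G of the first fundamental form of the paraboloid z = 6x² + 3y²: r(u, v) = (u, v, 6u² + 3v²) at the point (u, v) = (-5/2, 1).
E = 901;  F = -180;  G = 37

Partials: r_u = (1, 0, 12*u), r_v = (0, 1, 6*v). As functions of (u, v):
  E = r_u · r_u = 144*u^2 + 1,
  F = r_u · r_v = 72*u*v,
  G = r_v · r_v = 36*v^2 + 1.
Evaluating at (u, v) = (-5/2, 1): E = 901, F = -180, G = 37.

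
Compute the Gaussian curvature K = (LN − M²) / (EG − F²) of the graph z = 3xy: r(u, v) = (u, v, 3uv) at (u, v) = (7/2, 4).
K = -144/1042441

Coefficients of the first fundamental form: E = 9*v^2 + 1, F = 9*u*v, G = 9*u^2 + 1.
Coefficients of the second fundamental form: L = 0, M = 3/sqrt(9*u^2 + 9*v^2 + 1), N = 0.
Assemble K = (LN − M²)/(EG − F²) = -9/(81*u^4 + 162*u^2*v^2 + 18*u^2 + 81*v^4 + 18*v^2 + 1). At (u, v) = (7/2, 4): K = -144/1042441.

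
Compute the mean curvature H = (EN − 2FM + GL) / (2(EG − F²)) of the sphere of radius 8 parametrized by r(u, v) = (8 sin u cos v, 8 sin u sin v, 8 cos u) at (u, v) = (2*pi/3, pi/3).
H = -1/8

With E = 64, F = 0, G = 64*sin(u)^2, L = -8*sin(u)/Abs(sin(u)), M = 0, N = -8*sin(u)^3/Abs(sin(u)), assemble
  H = (EN − 2FM + GL) / (2(EG − F²)) = -sin(u)/(8*Abs(sin(u))).
At (u, v) = (2*pi/3, pi/3): H = -1/8.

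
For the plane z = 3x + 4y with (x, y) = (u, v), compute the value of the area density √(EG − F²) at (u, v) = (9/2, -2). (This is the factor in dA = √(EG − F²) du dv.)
√(EG − F²)|_{(9/2, -2)} = sqrt(26)

E = 10, F = 12, G = 17, so EG − F² = 26. Taking the positive square root: √(EG − F²) = sqrt(26). At (u, v) = (9/2, -2): sqrt(26).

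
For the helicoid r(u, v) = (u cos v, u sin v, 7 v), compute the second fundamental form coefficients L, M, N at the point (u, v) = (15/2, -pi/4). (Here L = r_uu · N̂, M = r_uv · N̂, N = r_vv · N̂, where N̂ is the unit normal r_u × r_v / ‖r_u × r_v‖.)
L = 0;  M = -14*sqrt(421)/421;  N = 0

Compute the unit normal N̂(u, v) = (7*sin(v)/sqrt(u^2 + 49), -7*cos(v)/sqrt(u^2 + 49), u/sqrt(u^2 + 49)), and the second partials r_uu, r_uv, r_vv. Take dot products:
  L(u, v) = r_uu · N̂ = 0,
  M(u, v) = r_uv · N̂ = -7/sqrt(u^2 + 49),
  N(u, v) = r_vv · N̂ = 0.
Evaluating at (u, v) = (15/2, -pi/4):
  L = 0, M = -14*sqrt(421)/421, N = 0.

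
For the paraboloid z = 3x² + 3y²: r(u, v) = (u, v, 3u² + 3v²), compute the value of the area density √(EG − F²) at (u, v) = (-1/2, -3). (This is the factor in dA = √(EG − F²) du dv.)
√(EG − F²)|_{(-1/2, -3)} = sqrt(334)

E = 36*u^2 + 1, F = 36*u*v, G = 36*v^2 + 1, so EG − F² = 36*u^2 + 36*v^2 + 1. Taking the positive square root: √(EG − F²) = sqrt(36*u^2 + 36*v^2 + 1). At (u, v) = (-1/2, -3): sqrt(334).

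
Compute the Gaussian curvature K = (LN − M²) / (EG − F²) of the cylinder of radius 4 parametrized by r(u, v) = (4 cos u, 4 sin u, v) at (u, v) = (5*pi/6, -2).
K = 0

Coefficients of the first fundamental form: E = 16, F = 0, G = 1.
Coefficients of the second fundamental form: L = -4, M = 0, N = 0.
Assemble K = (LN − M²)/(EG − F²) = 0. At (u, v) = (5*pi/6, -2): K = 0.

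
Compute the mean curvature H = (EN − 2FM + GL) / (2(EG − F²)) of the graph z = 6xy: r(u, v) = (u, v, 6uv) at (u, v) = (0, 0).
H = 0

With E = 36*v^2 + 1, F = 36*u*v, G = 36*u^2 + 1, L = 0, M = 6/sqrt(36*u^2 + 36*v^2 + 1), N = 0, assemble
  H = (EN − 2FM + GL) / (2(EG − F²)) = -216*u*v/(36*u^2 + 36*v^2 + 1)^(3/2).
At (u, v) = (0, 0): H = 0.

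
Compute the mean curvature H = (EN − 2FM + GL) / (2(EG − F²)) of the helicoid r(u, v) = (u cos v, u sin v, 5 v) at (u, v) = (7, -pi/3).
H = 0

With E = 1, F = 0, G = u^2 + 25, L = 0, M = -5/sqrt(u^2 + 25), N = 0, assemble
  H = (EN − 2FM + GL) / (2(EG − F²)) = 0.
At (u, v) = (7, -pi/3): H = 0.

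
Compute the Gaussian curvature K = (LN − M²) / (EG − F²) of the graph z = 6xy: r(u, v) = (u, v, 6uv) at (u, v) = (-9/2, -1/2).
K = -36/546121

Coefficients of the first fundamental form: E = 36*v^2 + 1, F = 36*u*v, G = 36*u^2 + 1.
Coefficients of the second fundamental form: L = 0, M = 6/sqrt(36*u^2 + 36*v^2 + 1), N = 0.
Assemble K = (LN − M²)/(EG − F²) = -36/(1296*u^4 + 2592*u^2*v^2 + 72*u^2 + 1296*v^4 + 72*v^2 + 1). At (u, v) = (-9/2, -1/2): K = -36/546121.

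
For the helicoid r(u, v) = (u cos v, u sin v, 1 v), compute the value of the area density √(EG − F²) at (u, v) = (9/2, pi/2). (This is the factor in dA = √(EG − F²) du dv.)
√(EG − F²)|_{(9/2, pi/2)} = sqrt(85)/2

E = 1, F = 0, G = u^2 + 1, so EG − F² = u^2 + 1. Taking the positive square root: √(EG − F²) = sqrt(u^2 + 1). At (u, v) = (9/2, pi/2): sqrt(85)/2.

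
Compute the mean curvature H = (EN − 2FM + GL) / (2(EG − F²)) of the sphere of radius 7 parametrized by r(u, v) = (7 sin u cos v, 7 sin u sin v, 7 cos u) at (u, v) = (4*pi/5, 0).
H = -1/7

With E = 49, F = 0, G = 49*sin(u)^2, L = -7*sin(u)/Abs(sin(u)), M = 0, N = -7*sin(u)^3/Abs(sin(u)), assemble
  H = (EN − 2FM + GL) / (2(EG − F²)) = -sin(u)/(7*Abs(sin(u))).
At (u, v) = (4*pi/5, 0): H = -1/7.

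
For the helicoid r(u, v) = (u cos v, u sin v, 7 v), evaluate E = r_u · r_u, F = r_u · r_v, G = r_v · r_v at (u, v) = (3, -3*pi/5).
E = 1;  F = 0;  G = 58

Partials: r_u = (cos(v), sin(v), 0), r_v = (-u*sin(v), u*cos(v), 7). As functions of (u, v):
  E = r_u · r_u = 1,
  F = r_u · r_v = 0,
  G = r_v · r_v = u^2 + 49.
Evaluating at (u, v) = (3, -3*pi/5): E = 1, F = 0, G = 58.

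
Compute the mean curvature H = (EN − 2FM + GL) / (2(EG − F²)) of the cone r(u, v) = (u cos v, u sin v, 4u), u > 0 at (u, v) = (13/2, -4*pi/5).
H = 4*sqrt(17)/221

With E = 17, F = 0, G = u^2, L = 0, M = 0, N = 4*sqrt(17)*u^2/(17*Abs(u)), assemble
  H = (EN − 2FM + GL) / (2(EG − F²)) = 2*sqrt(17)/(17*Abs(u)).
At (u, v) = (13/2, -4*pi/5): H = 4*sqrt(17)/221.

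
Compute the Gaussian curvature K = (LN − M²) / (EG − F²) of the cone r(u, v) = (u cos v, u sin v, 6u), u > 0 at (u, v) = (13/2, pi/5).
K = 0

Coefficients of the first fundamental form: E = 37, F = 0, G = u^2.
Coefficients of the second fundamental form: L = 0, M = 0, N = 6*sqrt(37)*u^2/(37*Abs(u)).
Assemble K = (LN − M²)/(EG − F²) = 0. At (u, v) = (13/2, pi/5): K = 0.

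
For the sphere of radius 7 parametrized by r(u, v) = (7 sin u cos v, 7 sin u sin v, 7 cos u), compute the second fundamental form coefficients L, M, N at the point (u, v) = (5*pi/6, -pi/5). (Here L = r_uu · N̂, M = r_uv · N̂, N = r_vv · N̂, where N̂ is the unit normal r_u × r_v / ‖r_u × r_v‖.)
L = -7;  M = 0;  N = -7/4

Compute the unit normal N̂(u, v) = (sin(u)^2*cos(v)/Abs(sin(u)), sin(u)^2*sin(v)/Abs(sin(u)), sin(2*u)/(2*Abs(sin(u)))), and the second partials r_uu, r_uv, r_vv. Take dot products:
  L(u, v) = r_uu · N̂ = -7*sin(u)/Abs(sin(u)),
  M(u, v) = r_uv · N̂ = 0,
  N(u, v) = r_vv · N̂ = -7*sin(u)^3/Abs(sin(u)).
Evaluating at (u, v) = (5*pi/6, -pi/5):
  L = -7, M = 0, N = -7/4.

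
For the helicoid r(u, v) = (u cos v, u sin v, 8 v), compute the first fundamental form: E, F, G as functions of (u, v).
E = 1;  F = 0;  G = u^2 + 64

Compute partials: r_u = (cos(v), sin(v), 0), r_v = (-u*sin(v), u*cos(v), 8). Then
  E = r_u · r_u = 1,
  F = r_u · r_v = 0,
  G = r_v · r_v = u^2 + 64.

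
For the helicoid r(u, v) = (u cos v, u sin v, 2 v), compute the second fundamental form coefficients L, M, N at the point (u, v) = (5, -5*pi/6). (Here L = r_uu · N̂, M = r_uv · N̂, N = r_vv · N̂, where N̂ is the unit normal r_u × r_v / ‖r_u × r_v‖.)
L = 0;  M = -2*sqrt(29)/29;  N = 0

Compute the unit normal N̂(u, v) = (2*sin(v)/sqrt(u^2 + 4), -2*cos(v)/sqrt(u^2 + 4), u/sqrt(u^2 + 4)), and the second partials r_uu, r_uv, r_vv. Take dot products:
  L(u, v) = r_uu · N̂ = 0,
  M(u, v) = r_uv · N̂ = -2/sqrt(u^2 + 4),
  N(u, v) = r_vv · N̂ = 0.
Evaluating at (u, v) = (5, -5*pi/6):
  L = 0, M = -2*sqrt(29)/29, N = 0.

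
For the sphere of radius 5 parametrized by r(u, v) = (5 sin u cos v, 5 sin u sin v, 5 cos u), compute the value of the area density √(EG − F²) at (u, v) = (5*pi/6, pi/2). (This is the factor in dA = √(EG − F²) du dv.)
√(EG − F²)|_{(5*pi/6, pi/2)} = 25/2

E = 25, F = 0, G = 25*sin(u)^2, so EG − F² = 625*sin(u)^2. Taking the positive square root: √(EG − F²) = 25*Abs(sin(u)). At (u, v) = (5*pi/6, pi/2): 25/2.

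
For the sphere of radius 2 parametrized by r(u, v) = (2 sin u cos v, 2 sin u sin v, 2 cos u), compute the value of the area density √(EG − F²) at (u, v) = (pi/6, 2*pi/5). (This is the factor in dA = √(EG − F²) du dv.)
√(EG − F²)|_{(pi/6, 2*pi/5)} = 2

E = 4, F = 0, G = 4*sin(u)^2, so EG − F² = 16*sin(u)^2. Taking the positive square root: √(EG − F²) = 4*Abs(sin(u)). At (u, v) = (pi/6, 2*pi/5): 2.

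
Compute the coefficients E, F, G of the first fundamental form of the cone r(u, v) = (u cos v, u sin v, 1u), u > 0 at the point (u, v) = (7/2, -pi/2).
E = 2;  F = 0;  G = 49/4

Partials: r_u = (cos(v), sin(v), 1), r_v = (-u*sin(v), u*cos(v), 0). As functions of (u, v):
  E = r_u · r_u = 2,
  F = r_u · r_v = 0,
  G = r_v · r_v = u^2.
Evaluating at (u, v) = (7/2, -pi/2): E = 2, F = 0, G = 49/4.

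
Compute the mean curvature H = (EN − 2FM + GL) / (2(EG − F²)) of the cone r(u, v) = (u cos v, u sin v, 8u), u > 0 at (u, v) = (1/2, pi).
H = 8*sqrt(65)/65

With E = 65, F = 0, G = u^2, L = 0, M = 0, N = 8*sqrt(65)*u^2/(65*Abs(u)), assemble
  H = (EN − 2FM + GL) / (2(EG − F²)) = 4*sqrt(65)/(65*Abs(u)).
At (u, v) = (1/2, pi): H = 8*sqrt(65)/65.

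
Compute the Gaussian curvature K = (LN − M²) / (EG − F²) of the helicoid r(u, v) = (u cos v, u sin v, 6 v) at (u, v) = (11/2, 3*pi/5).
K = -576/70225

Coefficients of the first fundamental form: E = 1, F = 0, G = u^2 + 36.
Coefficients of the second fundamental form: L = 0, M = -6/sqrt(u^2 + 36), N = 0.
Assemble K = (LN − M²)/(EG − F²) = -36/(u^2 + 36)^2. At (u, v) = (11/2, 3*pi/5): K = -576/70225.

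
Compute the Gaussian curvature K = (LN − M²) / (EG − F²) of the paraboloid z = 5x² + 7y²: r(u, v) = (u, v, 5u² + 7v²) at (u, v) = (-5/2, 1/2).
K = 28/91125

Coefficients of the first fundamental form: E = 100*u^2 + 1, F = 140*u*v, G = 196*v^2 + 1.
Coefficients of the second fundamental form: L = 10/sqrt(100*u^2 + 196*v^2 + 1), M = 0, N = 14/sqrt(100*u^2 + 196*v^2 + 1).
Assemble K = (LN − M²)/(EG − F²) = 140/(10000*u^4 + 39200*u^2*v^2 + 200*u^2 + 38416*v^4 + 392*v^2 + 1). At (u, v) = (-5/2, 1/2): K = 28/91125.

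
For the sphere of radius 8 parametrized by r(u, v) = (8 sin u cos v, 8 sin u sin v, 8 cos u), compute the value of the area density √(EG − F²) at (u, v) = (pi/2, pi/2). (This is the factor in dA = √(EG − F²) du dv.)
√(EG − F²)|_{(pi/2, pi/2)} = 64

E = 64, F = 0, G = 64*sin(u)^2, so EG − F² = 4096*sin(u)^2. Taking the positive square root: √(EG − F²) = 64*Abs(sin(u)). At (u, v) = (pi/2, pi/2): 64.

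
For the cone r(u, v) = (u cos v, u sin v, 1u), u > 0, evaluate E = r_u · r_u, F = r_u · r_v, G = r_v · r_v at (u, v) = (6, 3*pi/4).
E = 2;  F = 0;  G = 36

Partials: r_u = (cos(v), sin(v), 1), r_v = (-u*sin(v), u*cos(v), 0). As functions of (u, v):
  E = r_u · r_u = 2,
  F = r_u · r_v = 0,
  G = r_v · r_v = u^2.
Evaluating at (u, v) = (6, 3*pi/4): E = 2, F = 0, G = 36.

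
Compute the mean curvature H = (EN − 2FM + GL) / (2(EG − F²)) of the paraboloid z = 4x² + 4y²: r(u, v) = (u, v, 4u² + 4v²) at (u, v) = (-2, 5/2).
H = 2632*sqrt(73)/143883

With E = 64*u^2 + 1, F = 64*u*v, G = 64*v^2 + 1, L = 8/sqrt(64*u^2 + 64*v^2 + 1), M = 0, N = 8/sqrt(64*u^2 + 64*v^2 + 1), assemble
  H = (EN − 2FM + GL) / (2(EG − F²)) = 8*(32*u^2 + 32*v^2 + 1)/(64*u^2 + 64*v^2 + 1)^(3/2).
At (u, v) = (-2, 5/2): H = 2632*sqrt(73)/143883.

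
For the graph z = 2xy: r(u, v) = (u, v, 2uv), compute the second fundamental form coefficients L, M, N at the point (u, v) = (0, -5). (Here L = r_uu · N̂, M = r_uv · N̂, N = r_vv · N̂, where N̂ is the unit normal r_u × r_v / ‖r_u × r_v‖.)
L = 0;  M = 2*sqrt(101)/101;  N = 0

Compute the unit normal N̂(u, v) = (-2*v/sqrt(4*u^2 + 4*v^2 + 1), -2*u/sqrt(4*u^2 + 4*v^2 + 1), 1/sqrt(4*u^2 + 4*v^2 + 1)), and the second partials r_uu, r_uv, r_vv. Take dot products:
  L(u, v) = r_uu · N̂ = 0,
  M(u, v) = r_uv · N̂ = 2/sqrt(4*u^2 + 4*v^2 + 1),
  N(u, v) = r_vv · N̂ = 0.
Evaluating at (u, v) = (0, -5):
  L = 0, M = 2*sqrt(101)/101, N = 0.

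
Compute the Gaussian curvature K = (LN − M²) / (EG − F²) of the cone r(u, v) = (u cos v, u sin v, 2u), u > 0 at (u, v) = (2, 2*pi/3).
K = 0

Coefficients of the first fundamental form: E = 5, F = 0, G = u^2.
Coefficients of the second fundamental form: L = 0, M = 0, N = 2*sqrt(5)*u^2/(5*Abs(u)).
Assemble K = (LN − M²)/(EG − F²) = 0. At (u, v) = (2, 2*pi/3): K = 0.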